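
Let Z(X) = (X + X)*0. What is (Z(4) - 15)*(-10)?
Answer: 150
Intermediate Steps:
Z(X) = 0 (Z(X) = (2*X)*0 = 0)
(Z(4) - 15)*(-10) = (0 - 15)*(-10) = -15*(-10) = 150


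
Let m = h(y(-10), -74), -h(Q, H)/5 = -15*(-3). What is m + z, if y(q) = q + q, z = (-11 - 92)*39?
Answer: -4242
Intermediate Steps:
z = -4017 (z = -103*39 = -4017)
y(q) = 2*q
h(Q, H) = -225 (h(Q, H) = -(-75)*(-3) = -5*45 = -225)
m = -225
m + z = -225 - 4017 = -4242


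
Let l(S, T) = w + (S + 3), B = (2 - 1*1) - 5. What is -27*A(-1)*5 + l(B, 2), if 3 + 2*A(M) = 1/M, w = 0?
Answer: 269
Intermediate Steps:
B = -4 (B = (2 - 1) - 5 = 1 - 5 = -4)
A(M) = -3/2 + 1/(2*M)
l(S, T) = 3 + S (l(S, T) = 0 + (S + 3) = 0 + (3 + S) = 3 + S)
-27*A(-1)*5 + l(B, 2) = -27*(1/2)*(1 - 3*(-1))/(-1)*5 + (3 - 4) = -27*(1/2)*(-1)*(1 + 3)*5 - 1 = -27*(1/2)*(-1)*4*5 - 1 = -(-54)*5 - 1 = -27*(-10) - 1 = 270 - 1 = 269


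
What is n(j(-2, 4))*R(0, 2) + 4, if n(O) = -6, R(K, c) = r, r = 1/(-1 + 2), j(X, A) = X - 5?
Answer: -2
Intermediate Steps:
j(X, A) = -5 + X
r = 1 (r = 1/1 = 1)
R(K, c) = 1
n(j(-2, 4))*R(0, 2) + 4 = -6*1 + 4 = -6 + 4 = -2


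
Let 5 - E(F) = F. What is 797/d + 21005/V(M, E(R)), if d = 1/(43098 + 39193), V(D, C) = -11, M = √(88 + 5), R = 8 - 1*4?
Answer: 721424192/11 ≈ 6.5584e+7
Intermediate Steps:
R = 4 (R = 8 - 4 = 4)
E(F) = 5 - F
M = √93 ≈ 9.6436
d = 1/82291 ≈ 1.2152e-5
797/d + 21005/V(M, E(R)) = 797/(1/82291) + 21005/(-11) = 797*82291 + 21005*(-1/11) = 65585927 - 21005/11 = 721424192/11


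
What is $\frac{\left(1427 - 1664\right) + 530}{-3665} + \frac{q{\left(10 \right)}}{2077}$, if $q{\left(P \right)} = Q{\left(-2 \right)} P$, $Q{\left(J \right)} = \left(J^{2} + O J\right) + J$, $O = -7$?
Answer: $- \frac{22161}{7612205} \approx -0.0029112$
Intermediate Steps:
$Q{\left(J \right)} = J^{2} - 6 J$ ($Q{\left(J \right)} = \left(J^{2} - 7 J\right) + J = J^{2} - 6 J$)
$q{\left(P \right)} = 16 P$ ($q{\left(P \right)} = - 2 \left(-6 - 2\right) P = \left(-2\right) \left(-8\right) P = 16 P$)
$\frac{\left(1427 - 1664\right) + 530}{-3665} + \frac{q{\left(10 \right)}}{2077} = \frac{\left(1427 - 1664\right) + 530}{-3665} + \frac{16 \cdot 10}{2077} = \left(-237 + 530\right) \left(- \frac{1}{3665}\right) + 160 \cdot \frac{1}{2077} = 293 \left(- \frac{1}{3665}\right) + \frac{160}{2077} = - \frac{293}{3665} + \frac{160}{2077} = - \frac{22161}{7612205}$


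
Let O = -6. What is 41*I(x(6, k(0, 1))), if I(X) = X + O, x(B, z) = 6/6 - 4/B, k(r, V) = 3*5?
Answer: -697/3 ≈ -232.33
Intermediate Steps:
k(r, V) = 15
x(B, z) = 1 - 4/B (x(B, z) = 6*(⅙) - 4/B = 1 - 4/B)
I(X) = -6 + X (I(X) = X - 6 = -6 + X)
41*I(x(6, k(0, 1))) = 41*(-6 + (-4 + 6)/6) = 41*(-6 + (⅙)*2) = 41*(-6 + ⅓) = 41*(-17/3) = -697/3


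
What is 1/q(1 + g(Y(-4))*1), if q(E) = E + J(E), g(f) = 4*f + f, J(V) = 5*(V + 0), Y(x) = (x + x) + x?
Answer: -1/354 ≈ -0.0028249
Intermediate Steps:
Y(x) = 3*x (Y(x) = 2*x + x = 3*x)
J(V) = 5*V
g(f) = 5*f
q(E) = 6*E (q(E) = E + 5*E = 6*E)
1/q(1 + g(Y(-4))*1) = 1/(6*(1 + (5*(3*(-4)))*1)) = 1/(6*(1 + (5*(-12))*1)) = 1/(6*(1 - 60*1)) = 1/(6*(1 - 60)) = 1/(6*(-59)) = 1/(-354) = -1/354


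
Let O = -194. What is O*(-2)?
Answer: 388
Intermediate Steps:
O*(-2) = -194*(-2) = 388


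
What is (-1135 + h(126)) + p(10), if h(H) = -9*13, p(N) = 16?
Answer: -1236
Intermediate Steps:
h(H) = -117
(-1135 + h(126)) + p(10) = (-1135 - 117) + 16 = -1252 + 16 = -1236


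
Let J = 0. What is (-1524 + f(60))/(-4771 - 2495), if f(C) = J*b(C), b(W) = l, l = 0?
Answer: 254/1211 ≈ 0.20974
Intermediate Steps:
b(W) = 0
f(C) = 0 (f(C) = 0*0 = 0)
(-1524 + f(60))/(-4771 - 2495) = (-1524 + 0)/(-4771 - 2495) = -1524/(-7266) = -1524*(-1/7266) = 254/1211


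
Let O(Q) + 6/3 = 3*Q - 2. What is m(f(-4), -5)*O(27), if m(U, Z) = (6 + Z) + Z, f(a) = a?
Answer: -308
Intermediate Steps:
O(Q) = -4 + 3*Q (O(Q) = -2 + (3*Q - 2) = -2 + (-2 + 3*Q) = -4 + 3*Q)
m(U, Z) = 6 + 2*Z
m(f(-4), -5)*O(27) = (6 + 2*(-5))*(-4 + 3*27) = (6 - 10)*(-4 + 81) = -4*77 = -308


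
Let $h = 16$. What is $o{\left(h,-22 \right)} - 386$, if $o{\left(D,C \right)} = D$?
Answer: $-370$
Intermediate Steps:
$o{\left(h,-22 \right)} - 386 = 16 - 386 = -370$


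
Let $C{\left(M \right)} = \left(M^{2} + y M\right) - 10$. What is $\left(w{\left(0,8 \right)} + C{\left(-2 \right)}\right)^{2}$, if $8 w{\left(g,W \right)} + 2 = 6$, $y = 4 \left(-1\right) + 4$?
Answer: $\frac{121}{4} \approx 30.25$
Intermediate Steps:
$y = 0$ ($y = -4 + 4 = 0$)
$C{\left(M \right)} = -10 + M^{2}$ ($C{\left(M \right)} = \left(M^{2} + 0 M\right) - 10 = \left(M^{2} + 0\right) - 10 = M^{2} - 10 = -10 + M^{2}$)
$w{\left(g,W \right)} = \frac{1}{2}$ ($w{\left(g,W \right)} = - \frac{1}{4} + \frac{1}{8} \cdot 6 = - \frac{1}{4} + \frac{3}{4} = \frac{1}{2}$)
$\left(w{\left(0,8 \right)} + C{\left(-2 \right)}\right)^{2} = \left(\frac{1}{2} - \left(10 - \left(-2\right)^{2}\right)\right)^{2} = \left(\frac{1}{2} + \left(-10 + 4\right)\right)^{2} = \left(\frac{1}{2} - 6\right)^{2} = \left(- \frac{11}{2}\right)^{2} = \frac{121}{4}$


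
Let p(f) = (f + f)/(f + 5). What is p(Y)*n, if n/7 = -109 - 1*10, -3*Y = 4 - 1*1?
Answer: 833/2 ≈ 416.50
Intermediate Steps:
Y = -1 (Y = -(4 - 1*1)/3 = -(4 - 1)/3 = -⅓*3 = -1)
p(f) = 2*f/(5 + f) (p(f) = (2*f)/(5 + f) = 2*f/(5 + f))
n = -833 (n = 7*(-109 - 1*10) = 7*(-109 - 10) = 7*(-119) = -833)
p(Y)*n = (2*(-1)/(5 - 1))*(-833) = (2*(-1)/4)*(-833) = (2*(-1)*(¼))*(-833) = -½*(-833) = 833/2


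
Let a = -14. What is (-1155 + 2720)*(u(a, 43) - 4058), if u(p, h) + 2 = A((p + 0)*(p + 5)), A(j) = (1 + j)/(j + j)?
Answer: -1600984045/252 ≈ -6.3531e+6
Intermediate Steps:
A(j) = (1 + j)/(2*j) (A(j) = (1 + j)/((2*j)) = (1 + j)*(1/(2*j)) = (1 + j)/(2*j))
u(p, h) = -2 + (1 + p*(5 + p))/(2*p*(5 + p)) (u(p, h) = -2 + (1 + (p + 0)*(p + 5))/(2*(((p + 0)*(p + 5)))) = -2 + (1 + p*(5 + p))/(2*((p*(5 + p)))) = -2 + (1/(p*(5 + p)))*(1 + p*(5 + p))/2 = -2 + (1 + p*(5 + p))/(2*p*(5 + p)))
(-1155 + 2720)*(u(a, 43) - 4058) = (-1155 + 2720)*((1/2)*(1 - 3*(-14)*(5 - 14))/(-14*(5 - 14)) - 4058) = 1565*((1/2)*(-1/14)*(1 - 3*(-14)*(-9))/(-9) - 4058) = 1565*((1/2)*(-1/14)*(-1/9)*(1 - 378) - 4058) = 1565*((1/2)*(-1/14)*(-1/9)*(-377) - 4058) = 1565*(-377/252 - 4058) = 1565*(-1022993/252) = -1600984045/252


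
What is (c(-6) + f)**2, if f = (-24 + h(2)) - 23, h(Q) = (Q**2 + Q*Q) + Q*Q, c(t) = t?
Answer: 1681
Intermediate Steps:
h(Q) = 3*Q**2 (h(Q) = (Q**2 + Q**2) + Q**2 = 2*Q**2 + Q**2 = 3*Q**2)
f = -35 (f = (-24 + 3*2**2) - 23 = (-24 + 3*4) - 23 = (-24 + 12) - 23 = -12 - 23 = -35)
(c(-6) + f)**2 = (-6 - 35)**2 = (-41)**2 = 1681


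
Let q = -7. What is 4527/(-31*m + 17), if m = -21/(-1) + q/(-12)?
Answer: -54324/7825 ≈ -6.9424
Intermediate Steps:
m = 259/12 (m = -21/(-1) - 7/(-12) = -21*(-1) - 7*(-1/12) = 21 + 7/12 = 259/12 ≈ 21.583)
4527/(-31*m + 17) = 4527/(-31*259/12 + 17) = 4527/(-8029/12 + 17) = 4527/(-7825/12) = 4527*(-12/7825) = -54324/7825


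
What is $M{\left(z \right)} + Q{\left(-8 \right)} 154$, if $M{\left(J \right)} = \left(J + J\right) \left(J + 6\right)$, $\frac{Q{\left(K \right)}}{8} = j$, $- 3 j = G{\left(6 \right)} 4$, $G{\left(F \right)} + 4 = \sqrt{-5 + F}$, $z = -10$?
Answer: $5008$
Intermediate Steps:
$G{\left(F \right)} = -4 + \sqrt{-5 + F}$
$j = 4$ ($j = - \frac{\left(-4 + \sqrt{-5 + 6}\right) 4}{3} = - \frac{\left(-4 + \sqrt{1}\right) 4}{3} = - \frac{\left(-4 + 1\right) 4}{3} = - \frac{\left(-3\right) 4}{3} = \left(- \frac{1}{3}\right) \left(-12\right) = 4$)
$Q{\left(K \right)} = 32$ ($Q{\left(K \right)} = 8 \cdot 4 = 32$)
$M{\left(J \right)} = 2 J \left(6 + J\right)$
$M{\left(z \right)} + Q{\left(-8 \right)} 154 = 2 \left(-10\right) \left(6 - 10\right) + 32 \cdot 154 = 2 \left(-10\right) \left(-4\right) + 4928 = 80 + 4928 = 5008$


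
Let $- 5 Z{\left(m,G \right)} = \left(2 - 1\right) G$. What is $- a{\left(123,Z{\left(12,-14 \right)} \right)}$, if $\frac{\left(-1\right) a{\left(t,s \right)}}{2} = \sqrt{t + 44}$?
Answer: $2 \sqrt{167} \approx 25.846$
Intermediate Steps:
$Z{\left(m,G \right)} = - \frac{G}{5}$ ($Z{\left(m,G \right)} = - \frac{\left(2 - 1\right) G}{5} = - \frac{1 G}{5} = - \frac{G}{5}$)
$a{\left(t,s \right)} = - 2 \sqrt{44 + t}$ ($a{\left(t,s \right)} = - 2 \sqrt{t + 44} = - 2 \sqrt{44 + t}$)
$- a{\left(123,Z{\left(12,-14 \right)} \right)} = - \left(-2\right) \sqrt{44 + 123} = - \left(-2\right) \sqrt{167} = 2 \sqrt{167}$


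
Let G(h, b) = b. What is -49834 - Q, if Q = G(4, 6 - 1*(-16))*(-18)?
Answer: -49438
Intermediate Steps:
Q = -396 (Q = (6 - 1*(-16))*(-18) = (6 + 16)*(-18) = 22*(-18) = -396)
-49834 - Q = -49834 - 1*(-396) = -49834 + 396 = -49438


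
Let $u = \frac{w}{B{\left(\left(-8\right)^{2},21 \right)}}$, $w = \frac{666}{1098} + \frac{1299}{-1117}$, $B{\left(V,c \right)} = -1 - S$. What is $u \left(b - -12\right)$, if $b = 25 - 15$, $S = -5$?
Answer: $- \frac{208505}{68137} \approx -3.0601$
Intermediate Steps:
$B{\left(V,c \right)} = 4$ ($B{\left(V,c \right)} = -1 - -5 = -1 + 5 = 4$)
$w = - \frac{37910}{68137}$ ($w = 666 \cdot \frac{1}{1098} + 1299 \left(- \frac{1}{1117}\right) = \frac{37}{61} - \frac{1299}{1117} = - \frac{37910}{68137} \approx -0.55638$)
$b = 10$ ($b = 25 - 15 = 10$)
$u = - \frac{18955}{136274}$ ($u = - \frac{37910}{68137 \cdot 4} = \left(- \frac{37910}{68137}\right) \frac{1}{4} = - \frac{18955}{136274} \approx -0.13909$)
$u \left(b - -12\right) = - \frac{18955 \left(10 - -12\right)}{136274} = - \frac{18955 \left(10 + 12\right)}{136274} = \left(- \frac{18955}{136274}\right) 22 = - \frac{208505}{68137}$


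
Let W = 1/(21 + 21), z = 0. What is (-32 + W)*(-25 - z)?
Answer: 33575/42 ≈ 799.40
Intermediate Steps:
W = 1/42 ≈ 0.023810
(-32 + W)*(-25 - z) = (-32 + 1/42)*(-25 - 1*0) = -1343*(-25 + 0)/42 = -1343/42*(-25) = 33575/42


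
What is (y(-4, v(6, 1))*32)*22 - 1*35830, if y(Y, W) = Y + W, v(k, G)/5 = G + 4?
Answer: -21046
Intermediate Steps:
v(k, G) = 20 + 5*G (v(k, G) = 5*(G + 4) = 5*(4 + G) = 20 + 5*G)
y(Y, W) = W + Y
(y(-4, v(6, 1))*32)*22 - 1*35830 = (((20 + 5*1) - 4)*32)*22 - 1*35830 = (((20 + 5) - 4)*32)*22 - 35830 = ((25 - 4)*32)*22 - 35830 = (21*32)*22 - 35830 = 672*22 - 35830 = 14784 - 35830 = -21046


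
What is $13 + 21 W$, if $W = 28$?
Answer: $601$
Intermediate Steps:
$13 + 21 W = 13 + 21 \cdot 28 = 13 + 588 = 601$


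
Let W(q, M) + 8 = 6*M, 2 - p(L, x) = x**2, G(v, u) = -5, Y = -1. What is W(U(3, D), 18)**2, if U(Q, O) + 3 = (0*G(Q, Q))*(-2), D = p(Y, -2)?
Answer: 10000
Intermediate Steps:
p(L, x) = 2 - x**2
D = -2 (D = 2 - 1*(-2)**2 = 2 - 1*4 = 2 - 4 = -2)
U(Q, O) = -3 (U(Q, O) = -3 + (0*(-5))*(-2) = -3 + 0*(-2) = -3 + 0 = -3)
W(q, M) = -8 + 6*M
W(U(3, D), 18)**2 = (-8 + 6*18)**2 = (-8 + 108)**2 = 100**2 = 10000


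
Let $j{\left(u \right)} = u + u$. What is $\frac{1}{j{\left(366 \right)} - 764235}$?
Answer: $- \frac{1}{763503} \approx -1.3098 \cdot 10^{-6}$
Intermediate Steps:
$j{\left(u \right)} = 2 u$
$\frac{1}{j{\left(366 \right)} - 764235} = \frac{1}{2 \cdot 366 - 764235} = \frac{1}{732 - 764235} = \frac{1}{-763503} = - \frac{1}{763503}$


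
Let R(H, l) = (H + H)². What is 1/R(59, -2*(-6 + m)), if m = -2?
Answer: 1/13924 ≈ 7.1818e-5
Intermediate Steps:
R(H, l) = 4*H² (R(H, l) = (2*H)² = 4*H²)
1/R(59, -2*(-6 + m)) = 1/(4*59²) = 1/(4*3481) = 1/13924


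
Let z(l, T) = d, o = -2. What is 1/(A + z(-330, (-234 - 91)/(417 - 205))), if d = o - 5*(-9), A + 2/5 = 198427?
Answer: 5/992348 ≈ 5.0386e-6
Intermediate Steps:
A = 992133/5 (A = -⅖ + 198427 = 992133/5 ≈ 1.9843e+5)
d = 43 (d = -2 - 5*(-9) = -2 + 45 = 43)
z(l, T) = 43
1/(A + z(-330, (-234 - 91)/(417 - 205))) = 1/(992133/5 + 43) = 1/(992348/5) = 5/992348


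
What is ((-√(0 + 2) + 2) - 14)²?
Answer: (12 + √2)² ≈ 179.94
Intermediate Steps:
((-√(0 + 2) + 2) - 14)² = ((-√2 + 2) - 14)² = ((2 - √2) - 14)² = (-12 - √2)²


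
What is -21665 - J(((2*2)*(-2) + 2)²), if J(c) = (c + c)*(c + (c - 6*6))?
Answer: -24257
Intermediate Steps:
J(c) = 2*c*(-36 + 2*c) (J(c) = (2*c)*(c + (c - 36)) = (2*c)*(c + (-36 + c)) = (2*c)*(-36 + 2*c) = 2*c*(-36 + 2*c))
-21665 - J(((2*2)*(-2) + 2)²) = -21665 - 4*((2*2)*(-2) + 2)²*(-18 + ((2*2)*(-2) + 2)²) = -21665 - 4*(4*(-2) + 2)²*(-18 + (4*(-2) + 2)²) = -21665 - 4*(-8 + 2)²*(-18 + (-8 + 2)²) = -21665 - 4*(-6)²*(-18 + (-6)²) = -21665 - 4*36*(-18 + 36) = -21665 - 4*36*18 = -21665 - 1*2592 = -21665 - 2592 = -24257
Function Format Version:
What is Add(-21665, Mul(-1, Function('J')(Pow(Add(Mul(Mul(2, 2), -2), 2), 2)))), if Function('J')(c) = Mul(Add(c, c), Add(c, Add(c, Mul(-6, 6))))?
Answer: -24257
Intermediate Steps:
Function('J')(c) = Mul(2, c, Add(-36, Mul(2, c))) (Function('J')(c) = Mul(Mul(2, c), Add(c, Add(c, -36))) = Mul(Mul(2, c), Add(c, Add(-36, c))) = Mul(Mul(2, c), Add(-36, Mul(2, c))) = Mul(2, c, Add(-36, Mul(2, c))))
Add(-21665, Mul(-1, Function('J')(Pow(Add(Mul(Mul(2, 2), -2), 2), 2)))) = Add(-21665, Mul(-1, Mul(4, Pow(Add(Mul(Mul(2, 2), -2), 2), 2), Add(-18, Pow(Add(Mul(Mul(2, 2), -2), 2), 2))))) = Add(-21665, Mul(-1, Mul(4, Pow(Add(Mul(4, -2), 2), 2), Add(-18, Pow(Add(Mul(4, -2), 2), 2))))) = Add(-21665, Mul(-1, Mul(4, Pow(Add(-8, 2), 2), Add(-18, Pow(Add(-8, 2), 2))))) = Add(-21665, Mul(-1, Mul(4, Pow(-6, 2), Add(-18, Pow(-6, 2))))) = Add(-21665, Mul(-1, Mul(4, 36, Add(-18, 36)))) = Add(-21665, Mul(-1, Mul(4, 36, 18))) = Add(-21665, Mul(-1, 2592)) = Add(-21665, -2592) = -24257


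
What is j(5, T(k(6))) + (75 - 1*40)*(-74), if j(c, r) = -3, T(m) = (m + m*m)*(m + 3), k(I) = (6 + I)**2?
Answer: -2593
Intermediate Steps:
T(m) = (3 + m)*(m + m**2) (T(m) = (m + m**2)*(3 + m) = (3 + m)*(m + m**2))
j(5, T(k(6))) + (75 - 1*40)*(-74) = -3 + (75 - 1*40)*(-74) = -3 + (75 - 40)*(-74) = -3 + 35*(-74) = -3 - 2590 = -2593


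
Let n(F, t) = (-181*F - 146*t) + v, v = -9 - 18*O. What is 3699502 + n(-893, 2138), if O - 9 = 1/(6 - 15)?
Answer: 3548818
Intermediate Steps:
O = 80/9 (O = 9 + 1/(6 - 15) = 9 + 1/(-9) = 9 - 1/9 = 80/9 ≈ 8.8889)
v = -169 (v = -9 - 18*80/9 = -9 - 160 = -169)
n(F, t) = -169 - 181*F - 146*t (n(F, t) = (-181*F - 146*t) - 169 = -169 - 181*F - 146*t)
3699502 + n(-893, 2138) = 3699502 + (-169 - 181*(-893) - 146*2138) = 3699502 + (-169 + 161633 - 312148) = 3699502 - 150684 = 3548818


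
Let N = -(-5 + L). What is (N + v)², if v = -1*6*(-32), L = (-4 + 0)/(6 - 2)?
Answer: 39204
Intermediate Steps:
L = -1 (L = -4/4 = -4*¼ = -1)
v = 192 (v = -6*(-32) = 192)
N = 6 (N = -(-5 - 1) = -1*(-6) = 6)
(N + v)² = (6 + 192)² = 198² = 39204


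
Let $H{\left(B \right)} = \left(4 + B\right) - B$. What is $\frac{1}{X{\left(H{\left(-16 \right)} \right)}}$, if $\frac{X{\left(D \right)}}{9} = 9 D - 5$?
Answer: $\frac{1}{279} \approx 0.0035842$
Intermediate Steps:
$H{\left(B \right)} = 4$
$X{\left(D \right)} = -45 + 81 D$ ($X{\left(D \right)} = 9 \left(9 D - 5\right) = 9 \left(-5 + 9 D\right) = -45 + 81 D$)
$\frac{1}{X{\left(H{\left(-16 \right)} \right)}} = \frac{1}{-45 + 81 \cdot 4} = \frac{1}{-45 + 324} = \frac{1}{279}$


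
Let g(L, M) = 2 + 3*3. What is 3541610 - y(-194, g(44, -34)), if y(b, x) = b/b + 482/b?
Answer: 343536314/97 ≈ 3.5416e+6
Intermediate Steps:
g(L, M) = 11 (g(L, M) = 2 + 9 = 11)
y(b, x) = 1 + 482/b
3541610 - y(-194, g(44, -34)) = 3541610 - (482 - 194)/(-194) = 3541610 - (-1)*288/194 = 3541610 - 1*(-144/97) = 3541610 + 144/97 = 343536314/97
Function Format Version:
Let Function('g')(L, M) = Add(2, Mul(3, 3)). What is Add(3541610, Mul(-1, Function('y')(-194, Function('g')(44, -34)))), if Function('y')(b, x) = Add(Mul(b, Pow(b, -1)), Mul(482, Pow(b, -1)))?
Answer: Rational(343536314, 97) ≈ 3.5416e+6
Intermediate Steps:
Function('g')(L, M) = 11 (Function('g')(L, M) = Add(2, 9) = 11)
Function('y')(b, x) = Add(1, Mul(482, Pow(b, -1)))
Add(3541610, Mul(-1, Function('y')(-194, Function('g')(44, -34)))) = Add(3541610, Mul(-1, Mul(Pow(-194, -1), Add(482, -194)))) = Add(3541610, Mul(-1, Mul(Rational(-1, 194), 288))) = Add(3541610, Mul(-1, Rational(-144, 97))) = Add(3541610, Rational(144, 97)) = Rational(343536314, 97)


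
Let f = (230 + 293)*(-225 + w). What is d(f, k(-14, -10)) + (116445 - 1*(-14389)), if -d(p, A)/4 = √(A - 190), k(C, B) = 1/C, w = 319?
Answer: 130834 - 2*I*√37254/7 ≈ 1.3083e+5 - 55.147*I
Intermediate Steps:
f = 49162 (f = (230 + 293)*(-225 + 319) = 523*94 = 49162)
d(p, A) = -4*√(-190 + A) (d(p, A) = -4*√(A - 190) = -4*√(-190 + A))
d(f, k(-14, -10)) + (116445 - 1*(-14389)) = -4*√(-190 + 1/(-14)) + (116445 - 1*(-14389)) = -4*√(-190 - 1/14) + (116445 + 14389) = -2*I*√37254/7 + 130834 = 130834 - 2*I*√37254/7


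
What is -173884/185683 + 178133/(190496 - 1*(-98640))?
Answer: -17199854385/53687639888 ≈ -0.32037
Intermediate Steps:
-173884/185683 + 178133/(190496 - 1*(-98640)) = -173884*1/185683 + 178133/(190496 + 98640) = -173884/185683 + 178133/289136 = -17199854385/53687639888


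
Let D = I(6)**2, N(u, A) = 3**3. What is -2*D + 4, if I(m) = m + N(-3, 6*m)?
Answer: -2174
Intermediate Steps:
N(u, A) = 27
I(m) = 27 + m (I(m) = m + 27 = 27 + m)
D = 1089 (D = (27 + 6)**2 = 33**2 = 1089)
-2*D + 4 = -2*1089 + 4 = -2178 + 4 = -2174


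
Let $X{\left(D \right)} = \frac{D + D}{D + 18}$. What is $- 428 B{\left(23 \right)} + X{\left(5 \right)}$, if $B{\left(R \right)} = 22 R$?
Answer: $- \frac{4981054}{23} \approx -2.1657 \cdot 10^{5}$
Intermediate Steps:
$X{\left(D \right)} = \frac{2 D}{18 + D}$
$- 428 B{\left(23 \right)} + X{\left(5 \right)} = - 428 \cdot 22 \cdot 23 + 2 \cdot 5 \frac{1}{18 + 5} = \left(-428\right) 506 + 2 \cdot 5 \cdot \frac{1}{23} = -216568 + 2 \cdot 5 \cdot \frac{1}{23} = -216568 + \frac{10}{23} = - \frac{4981054}{23}$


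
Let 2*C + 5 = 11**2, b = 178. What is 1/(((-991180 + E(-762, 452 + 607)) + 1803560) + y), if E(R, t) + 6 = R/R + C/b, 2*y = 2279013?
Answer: 178/347434965 ≈ 5.1233e-7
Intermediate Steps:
C = 58 (C = -5/2 + (1/2)*11**2 = -5/2 + (1/2)*121 = -5/2 + 121/2 = 58)
y = 2279013/2 (y = (1/2)*2279013 = 2279013/2 ≈ 1.1395e+6)
E(R, t) = -416/89 (E(R, t) = -6 + (R/R + 58/178) = -6 + (1 + 58*(1/178)) = -6 + (1 + 29/89) = -6 + 118/89 = -416/89)
1/(((-991180 + E(-762, 452 + 607)) + 1803560) + y) = 1/(((-991180 - 416/89) + 1803560) + 2279013/2) = 1/((-88215436/89 + 1803560) + 2279013/2) = 1/(72301404/89 + 2279013/2) = 1/(347434965/178) = 178/347434965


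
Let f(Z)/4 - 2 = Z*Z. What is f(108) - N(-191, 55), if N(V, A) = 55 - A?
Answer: 46664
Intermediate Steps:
f(Z) = 8 + 4*Z² (f(Z) = 8 + 4*(Z*Z) = 8 + 4*Z²)
f(108) - N(-191, 55) = (8 + 4*108²) - (55 - 1*55) = (8 + 4*11664) - (55 - 55) = (8 + 46656) - 1*0 = 46664 + 0 = 46664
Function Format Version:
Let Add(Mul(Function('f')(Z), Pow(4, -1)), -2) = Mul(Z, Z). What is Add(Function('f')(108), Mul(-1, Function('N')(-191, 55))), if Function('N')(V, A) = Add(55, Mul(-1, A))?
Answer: 46664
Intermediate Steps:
Function('f')(Z) = Add(8, Mul(4, Pow(Z, 2))) (Function('f')(Z) = Add(8, Mul(4, Mul(Z, Z))) = Add(8, Mul(4, Pow(Z, 2))))
Add(Function('f')(108), Mul(-1, Function('N')(-191, 55))) = Add(Add(8, Mul(4, Pow(108, 2))), Mul(-1, Add(55, Mul(-1, 55)))) = Add(Add(8, Mul(4, 11664)), Mul(-1, Add(55, -55))) = Add(Add(8, 46656), Mul(-1, 0)) = Add(46664, 0) = 46664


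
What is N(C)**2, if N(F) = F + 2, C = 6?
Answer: 64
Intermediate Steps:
N(F) = 2 + F
N(C)**2 = (2 + 6)**2 = 8**2 = 64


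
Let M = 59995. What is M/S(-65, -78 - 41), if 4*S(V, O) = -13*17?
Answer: -18460/17 ≈ -1085.9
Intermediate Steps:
S(V, O) = -221/4 (S(V, O) = (-13*17)/4 = (1/4)*(-221) = -221/4)
M/S(-65, -78 - 41) = 59995/(-221/4) = 59995*(-4/221) = -18460/17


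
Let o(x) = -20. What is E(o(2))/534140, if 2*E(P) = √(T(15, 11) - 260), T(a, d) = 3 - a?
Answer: I*√17/267070 ≈ 1.5438e-5*I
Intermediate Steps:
E(P) = 2*I*√17 (E(P) = √((3 - 1*15) - 260)/2 = √((3 - 15) - 260)/2 = √(-12 - 260)/2 = √(-272)/2 = (4*I*√17)/2 = 2*I*√17)
E(o(2))/534140 = (2*I*√17)/534140 = (2*I*√17)*(1/534140) = I*√17/267070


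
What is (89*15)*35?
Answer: 46725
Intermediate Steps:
(89*15)*35 = 1335*35 = 46725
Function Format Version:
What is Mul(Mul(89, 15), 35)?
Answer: 46725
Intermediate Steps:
Mul(Mul(89, 15), 35) = Mul(1335, 35) = 46725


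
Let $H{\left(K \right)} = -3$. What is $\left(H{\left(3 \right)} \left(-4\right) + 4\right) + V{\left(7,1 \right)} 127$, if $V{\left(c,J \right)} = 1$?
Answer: $143$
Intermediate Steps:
$\left(H{\left(3 \right)} \left(-4\right) + 4\right) + V{\left(7,1 \right)} 127 = \left(\left(-3\right) \left(-4\right) + 4\right) + 1 \cdot 127 = \left(12 + 4\right) + 127 = 16 + 127 = 143$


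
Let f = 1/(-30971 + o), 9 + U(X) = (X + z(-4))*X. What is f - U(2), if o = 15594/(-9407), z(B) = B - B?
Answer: 63338676/12667817 ≈ 5.0000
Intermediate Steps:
z(B) = 0
o = -678/409 (o = 15594*(-1/9407) = -678/409 ≈ -1.6577)
U(X) = -9 + X**2 (U(X) = -9 + (X + 0)*X = -9 + X*X = -9 + X**2)
f = -409/12667817 (f = 1/(-30971 - 678/409) = 1/(-12667817/409) = -409/12667817 ≈ -3.2287e-5)
f - U(2) = -409/12667817 - (-9 + 2**2) = -409/12667817 - (-9 + 4) = -409/12667817 - 1*(-5) = -409/12667817 + 5 = 63338676/12667817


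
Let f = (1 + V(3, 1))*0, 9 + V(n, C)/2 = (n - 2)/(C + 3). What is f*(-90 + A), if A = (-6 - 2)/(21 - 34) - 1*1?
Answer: 0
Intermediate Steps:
V(n, C) = -18 + 2*(-2 + n)/(3 + C) (V(n, C) = -18 + 2*((n - 2)/(C + 3)) = -18 + 2*((-2 + n)/(3 + C)) = -18 + 2*(-2 + n)/(3 + C))
A = -5/13 (A = -8/(-13) - 1 = -8*(-1/13) - 1 = 8/13 - 1 = -5/13 ≈ -0.38462)
f = 0 (f = (1 + 2*(-29 + 3 - 9*1)/(3 + 1))*0 = (1 + 2*(-29 + 3 - 9)/4)*0 = (1 + 2*(¼)*(-35))*0 = (1 - 35/2)*0 = -33/2*0 = 0)
f*(-90 + A) = 0*(-90 - 5/13) = 0*(-1175/13) = 0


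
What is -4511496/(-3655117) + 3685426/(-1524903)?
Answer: -6591069439954/5573698878651 ≈ -1.1825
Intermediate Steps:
-4511496/(-3655117) + 3685426/(-1524903) = -4511496*(-1/3655117) + 3685426*(-1/1524903) = 4511496/3655117 - 3685426/1524903 = -6591069439954/5573698878651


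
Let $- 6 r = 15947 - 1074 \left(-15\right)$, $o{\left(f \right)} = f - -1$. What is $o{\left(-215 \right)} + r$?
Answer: $- \frac{33341}{6} \approx -5556.8$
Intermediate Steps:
$o{\left(f \right)} = 1 + f$ ($o{\left(f \right)} = f + 1 = 1 + f$)
$r = - \frac{32057}{6}$ ($r = - \frac{15947 - 1074 \left(-15\right)}{6} = - \frac{15947 - -16110}{6} = - \frac{15947 + 16110}{6} = \left(- \frac{1}{6}\right) 32057 = - \frac{32057}{6} \approx -5342.8$)
$o{\left(-215 \right)} + r = \left(1 - 215\right) - \frac{32057}{6} = -214 - \frac{32057}{6} = - \frac{33341}{6}$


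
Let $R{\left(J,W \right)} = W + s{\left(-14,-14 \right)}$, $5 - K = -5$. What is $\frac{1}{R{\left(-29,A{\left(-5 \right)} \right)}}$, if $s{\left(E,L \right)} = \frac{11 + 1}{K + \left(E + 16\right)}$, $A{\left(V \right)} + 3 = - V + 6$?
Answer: $\frac{1}{9} \approx 0.11111$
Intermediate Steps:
$K = 10$ ($K = 5 - -5 = 5 + 5 = 10$)
$A{\left(V \right)} = 3 - V$ ($A{\left(V \right)} = -3 - \left(-6 + V\right) = 3 - V$)
$s{\left(E,L \right)} = \frac{12}{26 + E}$ ($s{\left(E,L \right)} = \frac{11 + 1}{10 + \left(E + 16\right)} = \frac{12}{10 + \left(16 + E\right)} = \frac{12}{26 + E}$)
$R{\left(J,W \right)} = 1 + W$ ($R{\left(J,W \right)} = W + \frac{12}{26 - 14} = W + \frac{12}{12} = W + 12 \cdot \frac{1}{12} = W + 1 = 1 + W$)
$\frac{1}{R{\left(-29,A{\left(-5 \right)} \right)}} = \frac{1}{1 + \left(3 - -5\right)} = \frac{1}{1 + \left(3 + 5\right)} = \frac{1}{1 + 8} = \frac{1}{9}$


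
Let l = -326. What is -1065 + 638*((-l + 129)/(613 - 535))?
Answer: 7970/3 ≈ 2656.7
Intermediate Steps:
-1065 + 638*((-l + 129)/(613 - 535)) = -1065 + 638*((-1*(-326) + 129)/(613 - 535)) = -1065 + 638*((326 + 129)/78) = -1065 + 638*(455*(1/78)) = -1065 + 638*(35/6) = -1065 + 11165/3 = 7970/3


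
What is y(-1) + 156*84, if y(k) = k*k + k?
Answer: 13104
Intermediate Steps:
y(k) = k + k**2 (y(k) = k**2 + k = k + k**2)
y(-1) + 156*84 = -(1 - 1) + 156*84 = -1*0 + 13104 = 0 + 13104 = 13104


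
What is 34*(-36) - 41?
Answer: -1265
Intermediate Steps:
34*(-36) - 41 = -1224 - 41 = -1265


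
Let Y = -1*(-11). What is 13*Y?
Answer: 143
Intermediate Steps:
Y = 11
13*Y = 13*11 = 143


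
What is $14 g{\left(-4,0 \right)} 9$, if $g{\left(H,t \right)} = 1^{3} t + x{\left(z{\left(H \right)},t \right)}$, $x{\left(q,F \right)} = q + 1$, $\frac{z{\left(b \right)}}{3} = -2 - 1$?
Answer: $-1008$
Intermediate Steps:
$z{\left(b \right)} = -9$ ($z{\left(b \right)} = 3 \left(-2 - 1\right) = 3 \left(-3\right) = -9$)
$x{\left(q,F \right)} = 1 + q$
$g{\left(H,t \right)} = -8 + t$ ($g{\left(H,t \right)} = 1^{3} t + \left(1 - 9\right) = 1 t - 8 = t - 8 = -8 + t$)
$14 g{\left(-4,0 \right)} 9 = 14 \left(-8 + 0\right) 9 = 14 \left(-8\right) 9 = \left(-112\right) 9 = -1008$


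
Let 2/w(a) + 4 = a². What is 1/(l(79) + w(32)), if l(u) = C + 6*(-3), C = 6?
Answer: -510/6119 ≈ -0.083347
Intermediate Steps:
w(a) = 2/(-4 + a²)
l(u) = -12 (l(u) = 6 + 6*(-3) = 6 - 18 = -12)
1/(l(79) + w(32)) = 1/(-12 + 2/(-4 + 32²)) = 1/(-12 + 2/(-4 + 1024)) = 1/(-12 + 2/1020) = 1/(-12 + 2*(1/1020)) = 1/(-12 + 1/510) = 1/(-6119/510) = -510/6119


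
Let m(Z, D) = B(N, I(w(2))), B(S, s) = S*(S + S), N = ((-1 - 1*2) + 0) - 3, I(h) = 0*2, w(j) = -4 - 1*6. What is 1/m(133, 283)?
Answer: 1/72 ≈ 0.013889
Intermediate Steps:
w(j) = -10 (w(j) = -4 - 6 = -10)
I(h) = 0
N = -6 (N = ((-1 - 2) + 0) - 3 = (-3 + 0) - 3 = -3 - 3 = -6)
B(S, s) = 2*S² (B(S, s) = S*(2*S) = 2*S²)
m(Z, D) = 72 (m(Z, D) = 2*(-6)² = 2*36 = 72)
1/m(133, 283) = 1/72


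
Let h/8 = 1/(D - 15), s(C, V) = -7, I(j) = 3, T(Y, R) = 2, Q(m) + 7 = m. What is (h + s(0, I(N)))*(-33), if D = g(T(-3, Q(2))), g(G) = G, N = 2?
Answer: 3267/13 ≈ 251.31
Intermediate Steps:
Q(m) = -7 + m
D = 2
h = -8/13 (h = 8/(2 - 15) = 8/(-13) = 8*(-1/13) = -8/13 ≈ -0.61539)
(h + s(0, I(N)))*(-33) = (-8/13 - 7)*(-33) = -99/13*(-33) = 3267/13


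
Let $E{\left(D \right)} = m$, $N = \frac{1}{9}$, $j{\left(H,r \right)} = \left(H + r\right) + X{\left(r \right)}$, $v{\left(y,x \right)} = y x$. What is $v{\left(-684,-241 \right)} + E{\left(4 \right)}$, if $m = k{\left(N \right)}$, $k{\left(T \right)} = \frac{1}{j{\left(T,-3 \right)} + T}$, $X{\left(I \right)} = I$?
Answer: $\frac{8571879}{52} \approx 1.6484 \cdot 10^{5}$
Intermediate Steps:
$v{\left(y,x \right)} = x y$
$j{\left(H,r \right)} = H + 2 r$ ($j{\left(H,r \right)} = \left(H + r\right) + r = H + 2 r$)
$N = \frac{1}{9} \approx 0.11111$
$k{\left(T \right)} = \frac{1}{-6 + 2 T}$ ($k{\left(T \right)} = \frac{1}{\left(T + 2 \left(-3\right)\right) + T} = \frac{1}{\left(T - 6\right) + T} = \frac{1}{\left(-6 + T\right) + T} = \frac{1}{-6 + 2 T}$)
$m = - \frac{9}{52}$ ($m = \frac{1}{2 \left(-3 + \frac{1}{9}\right)} = \frac{1}{2 \left(- \frac{26}{9}\right)} = \frac{1}{2} \left(- \frac{9}{26}\right) = - \frac{9}{52} \approx -0.17308$)
$E{\left(D \right)} = - \frac{9}{52}$
$v{\left(-684,-241 \right)} + E{\left(4 \right)} = \left(-241\right) \left(-684\right) - \frac{9}{52} = 164844 - \frac{9}{52} = \frac{8571879}{52}$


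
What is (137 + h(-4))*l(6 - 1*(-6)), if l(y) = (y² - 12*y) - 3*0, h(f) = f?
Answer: 0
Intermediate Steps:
l(y) = y² - 12*y (l(y) = (y² - 12*y) + 0 = y² - 12*y)
(137 + h(-4))*l(6 - 1*(-6)) = (137 - 4)*((6 - 1*(-6))*(-12 + (6 - 1*(-6)))) = 133*((6 + 6)*(-12 + (6 + 6))) = 133*(12*(-12 + 12)) = 133*(12*0) = 133*0 = 0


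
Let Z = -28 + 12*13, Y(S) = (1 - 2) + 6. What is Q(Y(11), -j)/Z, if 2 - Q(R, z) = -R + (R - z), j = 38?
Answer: -9/32 ≈ -0.28125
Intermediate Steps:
Y(S) = 5 (Y(S) = -1 + 6 = 5)
Q(R, z) = 2 + z (Q(R, z) = 2 - (-R + (R - z)) = 2 - (-1)*z = 2 + z)
Z = 128 (Z = -28 + 156 = 128)
Q(Y(11), -j)/Z = (2 - 1*38)/128 = (2 - 38)*(1/128) = -36*1/128 = -9/32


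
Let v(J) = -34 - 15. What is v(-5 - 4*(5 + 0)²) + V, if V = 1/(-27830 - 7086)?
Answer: -1710885/34916 ≈ -49.000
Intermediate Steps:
V = -1/34916 (V = 1/(-34916) = -1/34916 ≈ -2.8640e-5)
v(J) = -49
v(-5 - 4*(5 + 0)²) + V = -49 - 1/34916 = -1710885/34916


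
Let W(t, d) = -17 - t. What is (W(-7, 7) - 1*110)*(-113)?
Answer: 13560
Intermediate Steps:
(W(-7, 7) - 1*110)*(-113) = ((-17 - 1*(-7)) - 1*110)*(-113) = ((-17 + 7) - 110)*(-113) = (-10 - 110)*(-113) = -120*(-113) = 13560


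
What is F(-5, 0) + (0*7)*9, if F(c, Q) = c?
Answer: -5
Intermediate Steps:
F(-5, 0) + (0*7)*9 = -5 + (0*7)*9 = -5 + 0*9 = -5 + 0 = -5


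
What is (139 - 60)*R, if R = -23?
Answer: -1817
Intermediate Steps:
(139 - 60)*R = (139 - 60)*(-23) = 79*(-23) = -1817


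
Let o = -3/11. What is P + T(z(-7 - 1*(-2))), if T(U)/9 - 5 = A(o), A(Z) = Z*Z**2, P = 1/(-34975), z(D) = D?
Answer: 2086327369/46551725 ≈ 44.817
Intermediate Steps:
o = -3/11 (o = -3*1/11 = -3/11 ≈ -0.27273)
P = -1/34975 ≈ -2.8592e-5
A(Z) = Z**3
T(U) = 59652/1331 (T(U) = 45 + 9*(-3/11)**3 = 45 + 9*(-27/1331) = 45 - 243/1331 = 59652/1331)
P + T(z(-7 - 1*(-2))) = -1/34975 + 59652/1331 = 2086327369/46551725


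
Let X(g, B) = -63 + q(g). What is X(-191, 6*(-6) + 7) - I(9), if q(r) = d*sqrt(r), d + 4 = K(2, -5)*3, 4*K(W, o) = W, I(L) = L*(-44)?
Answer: 333 - 5*I*sqrt(191)/2 ≈ 333.0 - 34.551*I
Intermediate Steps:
I(L) = -44*L
K(W, o) = W/4
d = -5/2 (d = -4 + ((1/4)*2)*3 = -4 + (1/2)*3 = -4 + 3/2 = -5/2 ≈ -2.5000)
q(r) = -5*sqrt(r)/2
X(g, B) = -63 - 5*sqrt(g)/2
X(-191, 6*(-6) + 7) - I(9) = (-63 - 5*I*sqrt(191)/2) - (-44)*9 = (-63 - 5*I*sqrt(191)/2) - 1*(-396) = (-63 - 5*I*sqrt(191)/2) + 396 = 333 - 5*I*sqrt(191)/2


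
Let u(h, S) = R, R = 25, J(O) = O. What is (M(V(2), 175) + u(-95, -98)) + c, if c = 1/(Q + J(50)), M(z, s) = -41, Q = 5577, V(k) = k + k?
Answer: -90031/5627 ≈ -16.000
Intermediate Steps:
V(k) = 2*k
u(h, S) = 25
c = 1/5627 (c = 1/(5577 + 50) = 1/5627 ≈ 0.00017771)
(M(V(2), 175) + u(-95, -98)) + c = (-41 + 25) + 1/5627 = -16 + 1/5627 = -90031/5627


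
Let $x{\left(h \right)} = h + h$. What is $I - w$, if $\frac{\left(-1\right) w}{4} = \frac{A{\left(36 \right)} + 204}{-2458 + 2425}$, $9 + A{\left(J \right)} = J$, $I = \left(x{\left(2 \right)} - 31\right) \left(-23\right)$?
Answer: $593$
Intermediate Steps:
$x{\left(h \right)} = 2 h$
$I = 621$ ($I = \left(2 \cdot 2 - 31\right) \left(-23\right) = \left(4 - 31\right) \left(-23\right) = \left(-27\right) \left(-23\right) = 621$)
$A{\left(J \right)} = -9 + J$
$w = 28$ ($w = - 4 \frac{\left(-9 + 36\right) + 204}{-2458 + 2425} = - 4 \frac{27 + 204}{-33} = - 4 \cdot 231 \left(- \frac{1}{33}\right) = \left(-4\right) \left(-7\right) = 28$)
$I - w = 621 - 28 = 593$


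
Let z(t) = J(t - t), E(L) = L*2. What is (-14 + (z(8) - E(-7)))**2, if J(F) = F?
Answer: 0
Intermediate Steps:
E(L) = 2*L
z(t) = 0 (z(t) = t - t = 0)
(-14 + (z(8) - E(-7)))**2 = (-14 + (0 - 2*(-7)))**2 = (-14 + (0 - 1*(-14)))**2 = (-14 + (0 + 14))**2 = (-14 + 14)**2 = 0**2 = 0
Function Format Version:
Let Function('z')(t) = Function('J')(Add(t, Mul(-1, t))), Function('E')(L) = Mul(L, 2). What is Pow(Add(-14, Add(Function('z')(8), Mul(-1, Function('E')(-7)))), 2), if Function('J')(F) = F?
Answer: 0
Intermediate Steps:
Function('E')(L) = Mul(2, L)
Function('z')(t) = 0 (Function('z')(t) = Add(t, Mul(-1, t)) = 0)
Pow(Add(-14, Add(Function('z')(8), Mul(-1, Function('E')(-7)))), 2) = Pow(Add(-14, Add(0, Mul(-1, Mul(2, -7)))), 2) = Pow(Add(-14, Add(0, Mul(-1, -14))), 2) = Pow(Add(-14, Add(0, 14)), 2) = Pow(Add(-14, 14), 2) = Pow(0, 2) = 0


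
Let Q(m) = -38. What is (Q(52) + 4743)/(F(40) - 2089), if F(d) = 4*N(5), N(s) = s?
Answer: -4705/2069 ≈ -2.2740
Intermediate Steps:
F(d) = 20 (F(d) = 4*5 = 20)
(Q(52) + 4743)/(F(40) - 2089) = (-38 + 4743)/(20 - 2089) = 4705/(-2069) = 4705*(-1/2069) = -4705/2069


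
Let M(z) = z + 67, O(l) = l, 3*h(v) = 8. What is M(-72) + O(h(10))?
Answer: -7/3 ≈ -2.3333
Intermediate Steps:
h(v) = 8/3 (h(v) = (1/3)*8 = 8/3)
M(z) = 67 + z
M(-72) + O(h(10)) = (67 - 72) + 8/3 = -5 + 8/3 = -7/3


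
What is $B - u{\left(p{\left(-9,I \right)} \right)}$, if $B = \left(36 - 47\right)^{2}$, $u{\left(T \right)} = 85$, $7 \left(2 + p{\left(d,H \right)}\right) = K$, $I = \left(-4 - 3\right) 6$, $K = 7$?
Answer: $36$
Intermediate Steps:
$I = -42$ ($I = \left(-7\right) 6 = -42$)
$p{\left(d,H \right)} = -1$ ($p{\left(d,H \right)} = -2 + \frac{1}{7} \cdot 7 = -2 + 1 = -1$)
$B = 121$ ($B = \left(-11\right)^{2} = 121$)
$B - u{\left(p{\left(-9,I \right)} \right)} = 121 - 85 = 36$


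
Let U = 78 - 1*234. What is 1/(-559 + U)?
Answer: -1/715 ≈ -0.0013986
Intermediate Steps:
U = -156 (U = 78 - 234 = -156)
1/(-559 + U) = 1/(-559 - 156) = 1/(-715) = -1/715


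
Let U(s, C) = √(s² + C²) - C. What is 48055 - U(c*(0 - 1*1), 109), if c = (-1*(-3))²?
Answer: 48164 - √11962 ≈ 48055.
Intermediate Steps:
c = 9 (c = 3² = 9)
U(s, C) = √(C² + s²) - C
48055 - U(c*(0 - 1*1), 109) = 48055 - (√(109² + (9*(0 - 1*1))²) - 1*109) = 48055 - (√(11881 + (9*(0 - 1))²) - 109) = 48055 - (√(11881 + (9*(-1))²) - 109) = 48055 - (√(11881 + (-9)²) - 109) = 48055 - (√(11881 + 81) - 109) = 48055 - (√11962 - 109) = 48055 - (-109 + √11962) = 48055 + (109 - √11962) = 48164 - √11962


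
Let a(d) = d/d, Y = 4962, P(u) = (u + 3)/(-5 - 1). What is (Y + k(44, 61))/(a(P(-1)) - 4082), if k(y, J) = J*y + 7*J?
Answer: -8073/4081 ≈ -1.9782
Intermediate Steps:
P(u) = -½ - u/6 (P(u) = (3 + u)/(-6) = (3 + u)*(-⅙) = -½ - u/6)
k(y, J) = 7*J + J*y
a(d) = 1
(Y + k(44, 61))/(a(P(-1)) - 4082) = (4962 + 61*(7 + 44))/(1 - 4082) = (4962 + 61*51)/(-4081) = (4962 + 3111)*(-1/4081) = 8073*(-1/4081) = -8073/4081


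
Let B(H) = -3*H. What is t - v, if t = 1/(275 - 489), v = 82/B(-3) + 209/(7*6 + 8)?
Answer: -320096/24075 ≈ -13.296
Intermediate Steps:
v = 5981/450 (v = 82/((-3*(-3))) + 209/(7*6 + 8) = 82/9 + 209/(42 + 8) = 82*(⅑) + 209/50 = 82/9 + 209*(1/50) = 82/9 + 209/50 = 5981/450 ≈ 13.291)
t = -1/214 (t = 1/(-214) = -1/214 ≈ -0.0046729)
t - v = -1/214 - 1*5981/450 = -1/214 - 5981/450 = -320096/24075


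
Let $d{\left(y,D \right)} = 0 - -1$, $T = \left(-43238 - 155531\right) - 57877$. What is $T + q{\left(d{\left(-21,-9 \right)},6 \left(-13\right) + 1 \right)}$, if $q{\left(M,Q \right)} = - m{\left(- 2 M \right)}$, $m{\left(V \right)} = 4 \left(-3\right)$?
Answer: $-256634$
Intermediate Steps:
$m{\left(V \right)} = -12$
$T = -256646$ ($T = -198769 - 57877 = -256646$)
$d{\left(y,D \right)} = 1$ ($d{\left(y,D \right)} = 0 + 1 = 1$)
$q{\left(M,Q \right)} = 12$ ($q{\left(M,Q \right)} = \left(-1\right) \left(-12\right) = 12$)
$T + q{\left(d{\left(-21,-9 \right)},6 \left(-13\right) + 1 \right)} = -256646 + 12 = -256634$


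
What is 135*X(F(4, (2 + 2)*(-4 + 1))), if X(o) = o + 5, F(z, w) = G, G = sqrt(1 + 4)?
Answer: 675 + 135*sqrt(5) ≈ 976.87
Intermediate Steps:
G = sqrt(5) ≈ 2.2361
F(z, w) = sqrt(5)
X(o) = 5 + o
135*X(F(4, (2 + 2)*(-4 + 1))) = 135*(5 + sqrt(5)) = 675 + 135*sqrt(5)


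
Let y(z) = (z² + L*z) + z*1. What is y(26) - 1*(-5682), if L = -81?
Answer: 4278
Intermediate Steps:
y(z) = z² - 80*z (y(z) = (z² - 81*z) + z*1 = (z² - 81*z) + z = z² - 80*z)
y(26) - 1*(-5682) = 26*(-80 + 26) - 1*(-5682) = 26*(-54) + 5682 = -1404 + 5682 = 4278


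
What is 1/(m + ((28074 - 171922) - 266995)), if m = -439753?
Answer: -1/850596 ≈ -1.1756e-6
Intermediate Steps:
1/(m + ((28074 - 171922) - 266995)) = 1/(-439753 + ((28074 - 171922) - 266995)) = 1/(-439753 + (-143848 - 266995)) = 1/(-439753 - 410843) = 1/(-850596) = -1/850596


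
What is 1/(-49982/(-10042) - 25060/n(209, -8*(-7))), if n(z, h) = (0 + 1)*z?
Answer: -1049389/120603141 ≈ -0.0087012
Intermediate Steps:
n(z, h) = z (n(z, h) = 1*z = z)
1/(-49982/(-10042) - 25060/n(209, -8*(-7))) = 1/(-49982/(-10042) - 25060/209) = 1/(-49982*(-1/10042) - 25060*1/209) = 1/(24991/5021 - 25060/209) = 1/(-120603141/1049389) = -1049389/120603141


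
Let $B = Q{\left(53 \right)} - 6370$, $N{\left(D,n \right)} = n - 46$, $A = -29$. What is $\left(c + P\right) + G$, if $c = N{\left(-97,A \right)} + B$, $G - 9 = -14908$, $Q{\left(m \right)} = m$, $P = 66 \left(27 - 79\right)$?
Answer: $-24723$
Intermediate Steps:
$N{\left(D,n \right)} = -46 + n$
$P = -3432$ ($P = 66 \left(-52\right) = -3432$)
$B = -6317$ ($B = 53 - 6370 = -6317$)
$G = -14899$ ($G = 9 - 14908 = -14899$)
$c = -6392$ ($c = \left(-46 - 29\right) - 6317 = -75 - 6317 = -6392$)
$\left(c + P\right) + G = \left(-6392 - 3432\right) - 14899 = -9824 - 14899 = -24723$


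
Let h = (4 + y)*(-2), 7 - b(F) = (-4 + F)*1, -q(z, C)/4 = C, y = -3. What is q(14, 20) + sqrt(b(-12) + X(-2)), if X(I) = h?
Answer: -80 + sqrt(21) ≈ -75.417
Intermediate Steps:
q(z, C) = -4*C
b(F) = 11 - F (b(F) = 7 - (-4 + F) = 7 + (4 - F) = 11 - F)
h = -2 (h = (4 - 3)*(-2) = 1*(-2) = -2)
X(I) = -2
q(14, 20) + sqrt(b(-12) + X(-2)) = -4*20 + sqrt((11 - 1*(-12)) - 2) = -80 + sqrt((11 + 12) - 2) = -80 + sqrt(23 - 2) = -80 + sqrt(21)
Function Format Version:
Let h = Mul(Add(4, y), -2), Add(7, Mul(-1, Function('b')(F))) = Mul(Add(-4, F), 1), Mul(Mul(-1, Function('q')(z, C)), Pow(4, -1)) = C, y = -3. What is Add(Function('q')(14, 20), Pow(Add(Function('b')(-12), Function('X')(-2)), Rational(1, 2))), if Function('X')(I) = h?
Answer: Add(-80, Pow(21, Rational(1, 2))) ≈ -75.417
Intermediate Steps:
Function('q')(z, C) = Mul(-4, C)
Function('b')(F) = Add(11, Mul(-1, F)) (Function('b')(F) = Add(7, Mul(-1, Mul(Add(-4, F), 1))) = Add(7, Mul(-1, Add(-4, F))) = Add(7, Add(4, Mul(-1, F))) = Add(11, Mul(-1, F)))
h = -2 (h = Mul(Add(4, -3), -2) = Mul(1, -2) = -2)
Function('X')(I) = -2
Add(Function('q')(14, 20), Pow(Add(Function('b')(-12), Function('X')(-2)), Rational(1, 2))) = Add(Mul(-4, 20), Pow(Add(Add(11, Mul(-1, -12)), -2), Rational(1, 2))) = Add(-80, Pow(Add(Add(11, 12), -2), Rational(1, 2))) = Add(-80, Pow(Add(23, -2), Rational(1, 2))) = Add(-80, Pow(21, Rational(1, 2)))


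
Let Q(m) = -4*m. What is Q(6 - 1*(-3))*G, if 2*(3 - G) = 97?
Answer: 1638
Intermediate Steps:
G = -91/2 (G = 3 - ½*97 = 3 - 97/2 = -91/2 ≈ -45.500)
Q(6 - 1*(-3))*G = -4*(6 - 1*(-3))*(-91/2) = -4*(6 + 3)*(-91/2) = -4*9*(-91/2) = -36*(-91/2) = 1638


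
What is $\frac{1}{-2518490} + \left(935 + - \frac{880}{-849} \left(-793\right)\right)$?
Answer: $\frac{241712076901}{2138198010} \approx 113.04$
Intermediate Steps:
$\frac{1}{-2518490} + \left(935 + - \frac{880}{-849} \left(-793\right)\right) = - \frac{1}{2518490} + \left(935 + \left(-880\right) \left(- \frac{1}{849}\right) \left(-793\right)\right) = - \frac{1}{2518490} + \left(935 + \frac{880}{849} \left(-793\right)\right) = - \frac{1}{2518490} + \left(935 - \frac{697840}{849}\right) = - \frac{1}{2518490} + \frac{95975}{849} = \frac{241712076901}{2138198010}$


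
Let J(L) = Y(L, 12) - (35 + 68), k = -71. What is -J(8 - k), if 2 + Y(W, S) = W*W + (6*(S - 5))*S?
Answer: -6640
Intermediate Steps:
Y(W, S) = -2 + W² + S*(-30 + 6*S) (Y(W, S) = -2 + (W*W + (6*(S - 5))*S) = -2 + (W² + (6*(-5 + S))*S) = -2 + (W² + (-30 + 6*S)*S) = -2 + (W² + S*(-30 + 6*S)) = -2 + W² + S*(-30 + 6*S))
J(L) = 399 + L² (J(L) = (-2 + L² - 30*12 + 6*12²) - (35 + 68) = (-2 + L² - 360 + 6*144) - 1*103 = (-2 + L² - 360 + 864) - 103 = (502 + L²) - 103 = 399 + L²)
-J(8 - k) = -(399 + (8 - 1*(-71))²) = -(399 + (8 + 71)²) = -(399 + 79²) = -(399 + 6241) = -1*6640 = -6640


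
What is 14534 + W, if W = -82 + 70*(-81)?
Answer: 8782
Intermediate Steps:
W = -5752 (W = -82 - 5670 = -5752)
14534 + W = 14534 - 5752 = 8782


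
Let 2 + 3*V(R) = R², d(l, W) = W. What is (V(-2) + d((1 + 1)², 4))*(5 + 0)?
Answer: 70/3 ≈ 23.333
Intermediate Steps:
V(R) = -⅔ + R²/3
(V(-2) + d((1 + 1)², 4))*(5 + 0) = ((-⅔ + (⅓)*(-2)²) + 4)*(5 + 0) = ((-⅔ + (⅓)*4) + 4)*5 = ((-⅔ + 4/3) + 4)*5 = (⅔ + 4)*5 = (14/3)*5 = 70/3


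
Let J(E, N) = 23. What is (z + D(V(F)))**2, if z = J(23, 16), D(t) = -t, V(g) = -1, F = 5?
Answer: 576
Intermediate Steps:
z = 23
(z + D(V(F)))**2 = (23 - 1*(-1))**2 = (23 + 1)**2 = 24**2 = 576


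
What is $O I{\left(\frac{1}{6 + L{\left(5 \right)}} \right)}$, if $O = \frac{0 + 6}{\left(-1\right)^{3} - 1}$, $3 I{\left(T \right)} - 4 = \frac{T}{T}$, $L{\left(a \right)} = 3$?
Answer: $-5$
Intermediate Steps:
$I{\left(T \right)} = \frac{5}{3}$ ($I{\left(T \right)} = \frac{4}{3} + \frac{T \frac{1}{T}}{3} = \frac{4}{3} + \frac{1}{3} \cdot 1 = \frac{4}{3} + \frac{1}{3} = \frac{5}{3}$)
$O = -3$ ($O = \frac{6}{-1 - 1} = \frac{6}{-2} = 6 \left(- \frac{1}{2}\right) = -3$)
$O I{\left(\frac{1}{6 + L{\left(5 \right)}} \right)} = \left(-3\right) \frac{5}{3} = -5$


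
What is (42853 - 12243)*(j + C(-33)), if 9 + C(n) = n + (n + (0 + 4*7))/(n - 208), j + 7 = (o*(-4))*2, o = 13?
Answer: -1128529480/241 ≈ -4.6827e+6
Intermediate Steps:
j = -111 (j = -7 + (13*(-4))*2 = -7 - 52*2 = -7 - 104 = -111)
C(n) = -9 + n + (28 + n)/(-208 + n) (C(n) = -9 + (n + (n + (0 + 4*7))/(n - 208)) = -9 + (n + (n + (0 + 28))/(-208 + n)) = -9 + (n + (n + 28)/(-208 + n)) = -9 + (n + (28 + n)/(-208 + n)) = -9 + n + (28 + n)/(-208 + n))
(42853 - 12243)*(j + C(-33)) = (42853 - 12243)*(-111 + (1900 + (-33)² - 216*(-33))/(-208 - 33)) = 30610*(-111 + (1900 + 1089 + 7128)/(-241)) = 30610*(-111 - 1/241*10117) = 30610*(-111 - 10117/241) = 30610*(-36868/241) = -1128529480/241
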